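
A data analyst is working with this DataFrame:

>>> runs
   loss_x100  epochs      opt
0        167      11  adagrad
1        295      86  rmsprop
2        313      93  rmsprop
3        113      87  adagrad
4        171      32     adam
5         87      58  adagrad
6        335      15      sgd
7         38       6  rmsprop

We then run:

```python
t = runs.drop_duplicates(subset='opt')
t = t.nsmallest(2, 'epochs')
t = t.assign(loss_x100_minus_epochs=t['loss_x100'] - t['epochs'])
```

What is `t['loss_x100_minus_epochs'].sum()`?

476

drop duplicate opt (keep=first):
   loss_x100  epochs      opt
0        167      11  adagrad
1        295      86  rmsprop
4        171      32     adam
6        335      15      sgd
take 2 rows with smallest epochs:
   loss_x100  epochs      opt
0        167      11  adagrad
6        335      15      sgd
add column loss_x100_minus_epochs = t['loss_x100'] - t['epochs']:
   loss_x100  epochs      opt  loss_x100_minus_epochs
0        167      11  adagrad                     156
6        335      15      sgd                     320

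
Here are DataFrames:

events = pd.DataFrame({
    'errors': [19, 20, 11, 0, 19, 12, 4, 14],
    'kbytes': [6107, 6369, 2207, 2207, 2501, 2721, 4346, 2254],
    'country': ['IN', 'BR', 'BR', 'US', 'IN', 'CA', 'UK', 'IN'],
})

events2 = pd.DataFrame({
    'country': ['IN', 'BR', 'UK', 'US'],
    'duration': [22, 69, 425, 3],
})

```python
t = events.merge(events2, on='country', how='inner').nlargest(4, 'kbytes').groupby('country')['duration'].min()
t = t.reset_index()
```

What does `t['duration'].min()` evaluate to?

merge on 'country' (how='inner') → 7 rows:
   errors  kbytes country  duration
0      19    6107      IN        22
1      20    6369      BR        69
2      11    2207      BR        69
3       0    2207      US         3
4      19    2501      IN        22
5       4    4346      UK       425
6      14    2254      IN        22
take 4 rows with largest kbytes:
   errors  kbytes country  duration
1      20    6369      BR        69
0      19    6107      IN        22
5       4    4346      UK       425
4      19    2501      IN        22
group by country, min of duration:
country
BR     69
IN     22
UK    425
Name: duration, dtype: int64
reset_index():
  country  duration
0      BR        69
1      IN        22
2      UK       425
Finally, min of column 'duration' = 22.

22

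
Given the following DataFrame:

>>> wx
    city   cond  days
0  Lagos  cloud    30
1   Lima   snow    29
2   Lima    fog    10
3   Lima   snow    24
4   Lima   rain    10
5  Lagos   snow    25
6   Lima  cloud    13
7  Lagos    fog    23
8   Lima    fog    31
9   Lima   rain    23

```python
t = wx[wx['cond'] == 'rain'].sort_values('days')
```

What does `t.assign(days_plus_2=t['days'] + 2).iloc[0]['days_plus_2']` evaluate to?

12

filter rows where cond == 'rain':
   city  cond  days
4  Lima  rain    10
9  Lima  rain    23
sort by days:
   city  cond  days
4  Lima  rain    10
9  Lima  rain    23
add column days_plus_2 = t['days'] + 2:
   city  cond  days  days_plus_2
4  Lima  rain    10           12
9  Lima  rain    23           25
Finally, value at position 0, column 'days_plus_2' = 12.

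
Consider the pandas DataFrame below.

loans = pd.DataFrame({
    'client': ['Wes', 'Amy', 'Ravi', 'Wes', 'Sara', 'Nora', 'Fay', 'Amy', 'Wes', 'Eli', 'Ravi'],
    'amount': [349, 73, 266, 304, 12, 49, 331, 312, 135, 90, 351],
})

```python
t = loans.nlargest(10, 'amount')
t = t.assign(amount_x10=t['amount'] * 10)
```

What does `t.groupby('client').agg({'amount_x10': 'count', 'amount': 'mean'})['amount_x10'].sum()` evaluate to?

10

take 10 rows with largest amount:
   client  amount
10   Ravi     351
0     Wes     349
6     Fay     331
7     Amy     312
3     Wes     304
2    Ravi     266
8     Wes     135
9     Eli      90
1     Amy      73
5    Nora      49
add column amount_x10 = t['amount'] * 10:
   client  amount  amount_x10
10   Ravi     351        3510
0     Wes     349        3490
6     Fay     331        3310
7     Amy     312        3120
3     Wes     304        3040
2    Ravi     266        2660
8     Wes     135        1350
9     Eli      90         900
1     Amy      73         730
5    Nora      49         490
group by client: count(amount_x10), mean(amount):
        amount_x10      amount
client                        
Amy              2  192.500000
Eli              1   90.000000
Fay              1  331.000000
Nora             1   49.000000
Ravi             2  308.500000
Wes              3  262.666667
The sum of column 'amount_x10' is 10.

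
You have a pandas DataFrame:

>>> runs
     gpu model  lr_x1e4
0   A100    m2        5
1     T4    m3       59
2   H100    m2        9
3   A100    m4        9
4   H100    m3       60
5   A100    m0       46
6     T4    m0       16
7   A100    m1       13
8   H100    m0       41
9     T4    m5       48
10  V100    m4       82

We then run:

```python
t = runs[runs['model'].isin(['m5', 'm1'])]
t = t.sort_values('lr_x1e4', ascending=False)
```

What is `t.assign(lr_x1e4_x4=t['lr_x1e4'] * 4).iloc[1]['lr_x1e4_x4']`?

filter rows where model in ['m5', 'm1']:
    gpu model  lr_x1e4
7  A100    m1       13
9    T4    m5       48
sort by lr_x1e4 descending:
    gpu model  lr_x1e4
9    T4    m5       48
7  A100    m1       13
add column lr_x1e4_x4 = t['lr_x1e4'] * 4:
    gpu model  lr_x1e4  lr_x1e4_x4
9    T4    m5       48         192
7  A100    m1       13          52
So iloc[1]['lr_x1e4_x4'] = 52.

52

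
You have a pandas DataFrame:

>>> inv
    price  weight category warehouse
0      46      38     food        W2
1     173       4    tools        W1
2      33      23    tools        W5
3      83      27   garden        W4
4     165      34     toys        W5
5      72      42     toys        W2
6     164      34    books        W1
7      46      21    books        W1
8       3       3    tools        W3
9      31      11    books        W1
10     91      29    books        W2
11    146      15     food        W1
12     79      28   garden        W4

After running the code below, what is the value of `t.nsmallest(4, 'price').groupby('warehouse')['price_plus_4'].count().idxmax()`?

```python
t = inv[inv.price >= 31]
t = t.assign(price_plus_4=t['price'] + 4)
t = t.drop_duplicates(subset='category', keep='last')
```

W2

filter rows where price >= 31:
    price  weight category warehouse
0      46      38     food        W2
1     173       4    tools        W1
2      33      23    tools        W5
3      83      27   garden        W4
4     165      34     toys        W5
5      72      42     toys        W2
6     164      34    books        W1
7      46      21    books        W1
9      31      11    books        W1
10     91      29    books        W2
11    146      15     food        W1
12     79      28   garden        W4
add column price_plus_4 = t['price'] + 4:
    price  weight category warehouse  price_plus_4
0      46      38     food        W2            50
1     173       4    tools        W1           177
2      33      23    tools        W5            37
3      83      27   garden        W4            87
4     165      34     toys        W5           169
5      72      42     toys        W2            76
6     164      34    books        W1           168
7      46      21    books        W1            50
9      31      11    books        W1            35
10     91      29    books        W2            95
11    146      15     food        W1           150
12     79      28   garden        W4            83
drop duplicate category (keep=last):
    price  weight category warehouse  price_plus_4
2      33      23    tools        W5            37
5      72      42     toys        W2            76
10     91      29    books        W2            95
11    146      15     food        W1           150
12     79      28   garden        W4            83
take 4 rows with smallest price:
    price  weight category warehouse  price_plus_4
2      33      23    tools        W5            37
5      72      42     toys        W2            76
12     79      28   garden        W4            83
10     91      29    books        W2            95
group by warehouse, count of price_plus_4:
warehouse
W2    2
W4    1
W5    1
Name: price_plus_4, dtype: int64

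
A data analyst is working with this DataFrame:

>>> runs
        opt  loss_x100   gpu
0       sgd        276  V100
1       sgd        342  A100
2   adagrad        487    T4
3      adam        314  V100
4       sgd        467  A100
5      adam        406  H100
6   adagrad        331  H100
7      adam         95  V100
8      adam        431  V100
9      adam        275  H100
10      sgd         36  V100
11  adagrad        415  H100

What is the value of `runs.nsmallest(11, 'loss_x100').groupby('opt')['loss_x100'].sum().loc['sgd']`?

1121

take 11 rows with smallest loss_x100:
        opt  loss_x100   gpu
10      sgd         36  V100
7      adam         95  V100
9      adam        275  H100
0       sgd        276  V100
3      adam        314  V100
6   adagrad        331  H100
1       sgd        342  A100
5      adam        406  H100
11  adagrad        415  H100
8      adam        431  V100
4       sgd        467  A100
group by opt, sum of loss_x100:
opt
adagrad     746
adam       1521
sgd        1121
Name: loss_x100, dtype: int64
Finally, value at index 'sgd' = 1121.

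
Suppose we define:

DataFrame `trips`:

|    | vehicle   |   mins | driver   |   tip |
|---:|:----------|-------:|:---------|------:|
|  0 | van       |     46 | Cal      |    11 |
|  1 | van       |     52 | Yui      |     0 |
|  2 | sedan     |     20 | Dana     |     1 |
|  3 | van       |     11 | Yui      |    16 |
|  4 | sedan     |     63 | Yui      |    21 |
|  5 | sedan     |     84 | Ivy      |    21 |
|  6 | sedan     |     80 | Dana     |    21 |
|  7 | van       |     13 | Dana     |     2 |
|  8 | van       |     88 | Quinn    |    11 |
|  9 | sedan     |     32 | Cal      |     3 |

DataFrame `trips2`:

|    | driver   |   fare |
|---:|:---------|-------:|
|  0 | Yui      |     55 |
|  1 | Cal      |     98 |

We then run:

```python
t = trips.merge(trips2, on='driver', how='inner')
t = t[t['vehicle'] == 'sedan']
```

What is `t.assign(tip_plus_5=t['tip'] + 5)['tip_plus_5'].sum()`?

34

merge on 'driver' (how='inner') → 5 rows:
  vehicle  mins driver  tip  fare
0     van    46    Cal   11    98
1     van    52    Yui    0    55
2     van    11    Yui   16    55
3   sedan    63    Yui   21    55
4   sedan    32    Cal    3    98
filter rows where vehicle == 'sedan':
  vehicle  mins driver  tip  fare
3   sedan    63    Yui   21    55
4   sedan    32    Cal    3    98
add column tip_plus_5 = t['tip'] + 5:
  vehicle  mins driver  tip  fare  tip_plus_5
3   sedan    63    Yui   21    55          26
4   sedan    32    Cal    3    98           8
Finally, sum of column 'tip_plus_5' = 34.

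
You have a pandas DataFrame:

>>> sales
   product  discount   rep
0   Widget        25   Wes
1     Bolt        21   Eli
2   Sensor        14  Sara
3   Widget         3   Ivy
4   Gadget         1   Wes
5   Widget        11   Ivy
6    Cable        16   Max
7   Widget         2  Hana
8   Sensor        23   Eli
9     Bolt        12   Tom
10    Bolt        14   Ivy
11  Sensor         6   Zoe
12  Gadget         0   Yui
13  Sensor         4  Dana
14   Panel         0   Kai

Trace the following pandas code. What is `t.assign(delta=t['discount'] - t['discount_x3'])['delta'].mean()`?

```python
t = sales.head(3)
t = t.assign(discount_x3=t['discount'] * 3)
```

-40.0

take first 3 rows:
  product  discount   rep
0  Widget        25   Wes
1    Bolt        21   Eli
2  Sensor        14  Sara
add column discount_x3 = t['discount'] * 3:
  product  discount   rep  discount_x3
0  Widget        25   Wes           75
1    Bolt        21   Eli           63
2  Sensor        14  Sara           42
add column delta = t['discount'] - t['discount_x3']:
  product  discount   rep  discount_x3  delta
0  Widget        25   Wes           75    -50
1    Bolt        21   Eli           63    -42
2  Sensor        14  Sara           42    -28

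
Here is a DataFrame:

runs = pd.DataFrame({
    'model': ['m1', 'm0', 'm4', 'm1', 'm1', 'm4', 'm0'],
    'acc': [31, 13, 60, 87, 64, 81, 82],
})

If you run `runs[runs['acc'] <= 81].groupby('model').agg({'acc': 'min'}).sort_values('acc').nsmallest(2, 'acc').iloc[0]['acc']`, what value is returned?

filter rows where acc <= 81:
  model  acc
0    m1   31
1    m0   13
2    m4   60
4    m1   64
5    m4   81
group by model, min of acc:
       acc
model     
m0      13
m1      31
m4      60
sort by acc:
       acc
model     
m0      13
m1      31
m4      60
take 2 rows with smallest acc:
       acc
model     
m0      13
m1      31
Taking the value at position 0, column 'acc' gives 13.

13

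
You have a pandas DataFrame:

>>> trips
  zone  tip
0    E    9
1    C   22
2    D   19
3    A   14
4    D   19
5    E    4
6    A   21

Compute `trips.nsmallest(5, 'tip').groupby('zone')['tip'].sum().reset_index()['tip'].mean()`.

take 5 rows with smallest tip:
  zone  tip
5    E    4
0    E    9
3    A   14
2    D   19
4    D   19
group by zone, sum of tip:
zone
A    14
D    38
E    13
Name: tip, dtype: int64
reset_index():
  zone  tip
0    A   14
1    D   38
2    E   13

21.6666666667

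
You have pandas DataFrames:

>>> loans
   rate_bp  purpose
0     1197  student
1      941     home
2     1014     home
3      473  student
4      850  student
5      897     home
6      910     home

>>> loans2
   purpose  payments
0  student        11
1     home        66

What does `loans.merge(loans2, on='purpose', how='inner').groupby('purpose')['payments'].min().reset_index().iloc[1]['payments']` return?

merge on 'purpose' (how='inner') → 7 rows:
   rate_bp  purpose  payments
0     1197  student        11
1      941     home        66
2     1014     home        66
3      473  student        11
4      850  student        11
5      897     home        66
6      910     home        66
group by purpose, min of payments:
purpose
home       66
student    11
Name: payments, dtype: int64
reset_index():
   purpose  payments
0     home        66
1  student        11
Finally, value at position 1, column 'payments' = 11.

11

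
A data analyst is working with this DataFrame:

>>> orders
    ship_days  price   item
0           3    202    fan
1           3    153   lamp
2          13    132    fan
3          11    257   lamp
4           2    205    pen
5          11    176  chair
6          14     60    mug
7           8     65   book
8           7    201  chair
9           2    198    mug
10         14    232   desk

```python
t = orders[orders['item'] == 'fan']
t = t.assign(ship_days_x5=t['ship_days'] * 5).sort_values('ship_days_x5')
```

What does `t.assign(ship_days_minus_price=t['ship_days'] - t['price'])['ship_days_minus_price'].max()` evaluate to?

filter rows where item == 'fan':
   ship_days  price item
0          3    202  fan
2         13    132  fan
add column ship_days_x5 = t['ship_days'] * 5:
   ship_days  price item  ship_days_x5
0          3    202  fan            15
2         13    132  fan            65
sort by ship_days_x5:
   ship_days  price item  ship_days_x5
0          3    202  fan            15
2         13    132  fan            65
add column ship_days_minus_price = t['ship_days'] - t['price']:
   ship_days  price item  ship_days_x5  ship_days_minus_price
0          3    202  fan            15                   -199
2         13    132  fan            65                   -119
Finally, max of column 'ship_days_minus_price' = -119.

-119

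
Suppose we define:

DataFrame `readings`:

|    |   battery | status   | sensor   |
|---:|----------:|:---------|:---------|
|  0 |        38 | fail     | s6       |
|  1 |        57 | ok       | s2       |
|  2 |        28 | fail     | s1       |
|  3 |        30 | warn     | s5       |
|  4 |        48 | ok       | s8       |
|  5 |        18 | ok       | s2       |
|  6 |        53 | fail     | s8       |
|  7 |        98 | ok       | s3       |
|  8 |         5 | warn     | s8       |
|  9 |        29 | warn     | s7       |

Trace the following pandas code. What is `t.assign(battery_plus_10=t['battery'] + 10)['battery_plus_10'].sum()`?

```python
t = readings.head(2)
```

115

take first 2 rows:
   battery status sensor
0       38   fail     s6
1       57     ok     s2
add column battery_plus_10 = t['battery'] + 10:
   battery status sensor  battery_plus_10
0       38   fail     s6               48
1       57     ok     s2               67
The sum of column 'battery_plus_10' is 115.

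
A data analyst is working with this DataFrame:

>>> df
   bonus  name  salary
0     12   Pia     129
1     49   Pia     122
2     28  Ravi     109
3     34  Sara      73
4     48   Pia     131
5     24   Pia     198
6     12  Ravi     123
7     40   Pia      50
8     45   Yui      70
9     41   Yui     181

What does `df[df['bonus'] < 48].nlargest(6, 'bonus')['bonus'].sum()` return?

212

filter rows where bonus < 48:
   bonus  name  salary
0     12   Pia     129
2     28  Ravi     109
3     34  Sara      73
5     24   Pia     198
6     12  Ravi     123
7     40   Pia      50
8     45   Yui      70
9     41   Yui     181
take 6 rows with largest bonus:
   bonus  name  salary
8     45   Yui      70
9     41   Yui     181
7     40   Pia      50
3     34  Sara      73
2     28  Ravi     109
5     24   Pia     198
Taking the sum of column 'bonus' gives 212.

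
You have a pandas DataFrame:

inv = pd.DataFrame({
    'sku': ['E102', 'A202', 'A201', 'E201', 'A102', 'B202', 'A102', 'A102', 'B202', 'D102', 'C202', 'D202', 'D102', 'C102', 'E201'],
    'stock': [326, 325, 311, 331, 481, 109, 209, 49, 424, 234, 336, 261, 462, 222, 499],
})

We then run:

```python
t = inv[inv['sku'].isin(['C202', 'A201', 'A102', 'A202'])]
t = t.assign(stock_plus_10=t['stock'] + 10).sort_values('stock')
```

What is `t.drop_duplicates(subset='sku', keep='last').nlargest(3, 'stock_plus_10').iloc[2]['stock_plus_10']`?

filter rows where sku in ['C202', 'A201', 'A102', 'A202']:
     sku  stock
1   A202    325
2   A201    311
4   A102    481
6   A102    209
7   A102     49
10  C202    336
add column stock_plus_10 = t['stock'] + 10:
     sku  stock  stock_plus_10
1   A202    325            335
2   A201    311            321
4   A102    481            491
6   A102    209            219
7   A102     49             59
10  C202    336            346
sort by stock:
     sku  stock  stock_plus_10
7   A102     49             59
6   A102    209            219
2   A201    311            321
1   A202    325            335
10  C202    336            346
4   A102    481            491
drop duplicate sku (keep=last):
     sku  stock  stock_plus_10
2   A201    311            321
1   A202    325            335
10  C202    336            346
4   A102    481            491
take 3 rows with largest stock_plus_10:
     sku  stock  stock_plus_10
4   A102    481            491
10  C202    336            346
1   A202    325            335

335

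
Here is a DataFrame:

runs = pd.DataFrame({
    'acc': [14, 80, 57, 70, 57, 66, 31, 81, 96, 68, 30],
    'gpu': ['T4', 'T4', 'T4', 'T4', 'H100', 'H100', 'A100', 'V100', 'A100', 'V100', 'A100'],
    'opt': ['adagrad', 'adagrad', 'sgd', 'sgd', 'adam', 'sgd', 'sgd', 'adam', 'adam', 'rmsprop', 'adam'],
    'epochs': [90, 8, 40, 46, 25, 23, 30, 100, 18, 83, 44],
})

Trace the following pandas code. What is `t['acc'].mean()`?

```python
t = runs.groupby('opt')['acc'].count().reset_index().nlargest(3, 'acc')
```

group by opt, count of acc:
opt
adagrad    2
adam       4
rmsprop    1
sgd        4
Name: acc, dtype: int64
reset_index():
       opt  acc
0  adagrad    2
1     adam    4
2  rmsprop    1
3      sgd    4
take 3 rows with largest acc:
       opt  acc
1     adam    4
3      sgd    4
0  adagrad    2
mean of column 'acc' → 3.33333333333

3.33333333333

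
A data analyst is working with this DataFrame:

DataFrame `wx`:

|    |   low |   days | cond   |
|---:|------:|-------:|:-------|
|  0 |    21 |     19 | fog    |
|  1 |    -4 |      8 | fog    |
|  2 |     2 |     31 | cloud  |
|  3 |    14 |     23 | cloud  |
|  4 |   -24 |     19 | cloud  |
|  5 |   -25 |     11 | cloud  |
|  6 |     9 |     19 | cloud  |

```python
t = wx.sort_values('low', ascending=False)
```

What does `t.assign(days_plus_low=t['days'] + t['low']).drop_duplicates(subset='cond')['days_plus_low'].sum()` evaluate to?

sort by low descending:
   low  days   cond
0   21    19    fog
3   14    23  cloud
6    9    19  cloud
2    2    31  cloud
1   -4     8    fog
4  -24    19  cloud
5  -25    11  cloud
add column days_plus_low = t['days'] + t['low']:
   low  days   cond  days_plus_low
0   21    19    fog             40
3   14    23  cloud             37
6    9    19  cloud             28
2    2    31  cloud             33
1   -4     8    fog              4
4  -24    19  cloud             -5
5  -25    11  cloud            -14
drop duplicate cond (keep=first):
   low  days   cond  days_plus_low
0   21    19    fog             40
3   14    23  cloud             37
The sum of column 'days_plus_low' is 77.

77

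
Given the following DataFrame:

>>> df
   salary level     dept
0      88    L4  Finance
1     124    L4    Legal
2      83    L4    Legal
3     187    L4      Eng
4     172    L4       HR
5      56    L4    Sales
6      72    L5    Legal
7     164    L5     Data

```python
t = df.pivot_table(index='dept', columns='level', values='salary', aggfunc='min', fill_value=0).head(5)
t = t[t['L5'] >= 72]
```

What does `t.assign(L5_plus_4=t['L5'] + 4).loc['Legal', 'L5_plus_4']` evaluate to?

pivot: rows=dept, cols=level, min(salary):
level     L4   L5
dept             
Data       0  164
Eng      187    0
Finance   88    0
HR       172    0
Legal     83   72
Sales     56    0
take first 5 rows:
level     L4   L5
dept             
Data       0  164
Eng      187    0
Finance   88    0
HR       172    0
Legal     83   72
filter rows where L5 >= 72:
level  L4   L5
dept          
Data    0  164
Legal  83   72
add column L5_plus_4 = t['L5'] + 4:
level  L4   L5  L5_plus_4
dept                     
Data    0  164        168
Legal  83   72         76
Taking the value at row 'Legal', column 'L5_plus_4' gives 76.

76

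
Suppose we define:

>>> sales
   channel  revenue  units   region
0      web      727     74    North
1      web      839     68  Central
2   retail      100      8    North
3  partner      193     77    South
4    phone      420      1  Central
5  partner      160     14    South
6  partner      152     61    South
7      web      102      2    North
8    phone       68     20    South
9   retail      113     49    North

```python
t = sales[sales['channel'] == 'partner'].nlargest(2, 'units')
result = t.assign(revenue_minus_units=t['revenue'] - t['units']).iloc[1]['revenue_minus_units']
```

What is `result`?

filter rows where channel == 'partner':
   channel  revenue  units region
3  partner      193     77  South
5  partner      160     14  South
6  partner      152     61  South
take 2 rows with largest units:
   channel  revenue  units region
3  partner      193     77  South
6  partner      152     61  South
add column revenue_minus_units = t['revenue'] - t['units']:
   channel  revenue  units region  revenue_minus_units
3  partner      193     77  South                  116
6  partner      152     61  South                   91
Reading off the value at position 1, column 'revenue_minus_units', we get 91.

91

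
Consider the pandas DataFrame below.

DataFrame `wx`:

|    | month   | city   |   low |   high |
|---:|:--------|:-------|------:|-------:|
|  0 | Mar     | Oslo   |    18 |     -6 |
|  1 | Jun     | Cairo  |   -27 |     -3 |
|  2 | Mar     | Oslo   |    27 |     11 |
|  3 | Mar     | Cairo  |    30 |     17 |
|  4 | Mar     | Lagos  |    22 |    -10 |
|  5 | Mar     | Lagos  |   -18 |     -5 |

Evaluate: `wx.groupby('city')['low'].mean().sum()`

group by city, mean of low:
city
Cairo     1.5
Lagos     2.0
Oslo     22.5
Name: low, dtype: float64
So sum() = 26.0.

26.0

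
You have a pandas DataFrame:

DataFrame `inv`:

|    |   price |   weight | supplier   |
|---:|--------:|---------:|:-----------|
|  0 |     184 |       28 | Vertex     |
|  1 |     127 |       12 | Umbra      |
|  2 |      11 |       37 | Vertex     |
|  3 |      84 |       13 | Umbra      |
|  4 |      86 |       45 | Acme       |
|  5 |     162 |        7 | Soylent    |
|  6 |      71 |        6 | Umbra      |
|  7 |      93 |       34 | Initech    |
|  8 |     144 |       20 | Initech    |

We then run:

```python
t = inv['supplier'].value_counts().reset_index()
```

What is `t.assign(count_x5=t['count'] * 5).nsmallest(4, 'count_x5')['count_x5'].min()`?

value_counts of supplier:
supplier
Umbra      3
Vertex     2
Initech    2
Acme       1
Soylent    1
Name: count, dtype: int64
reset_index():
  supplier  count
0    Umbra      3
1   Vertex      2
2  Initech      2
3     Acme      1
4  Soylent      1
add column count_x5 = t['count'] * 5:
  supplier  count  count_x5
0    Umbra      3        15
1   Vertex      2        10
2  Initech      2        10
3     Acme      1         5
4  Soylent      1         5
take 4 rows with smallest count_x5:
  supplier  count  count_x5
3     Acme      1         5
4  Soylent      1         5
1   Vertex      2        10
2  Initech      2        10

5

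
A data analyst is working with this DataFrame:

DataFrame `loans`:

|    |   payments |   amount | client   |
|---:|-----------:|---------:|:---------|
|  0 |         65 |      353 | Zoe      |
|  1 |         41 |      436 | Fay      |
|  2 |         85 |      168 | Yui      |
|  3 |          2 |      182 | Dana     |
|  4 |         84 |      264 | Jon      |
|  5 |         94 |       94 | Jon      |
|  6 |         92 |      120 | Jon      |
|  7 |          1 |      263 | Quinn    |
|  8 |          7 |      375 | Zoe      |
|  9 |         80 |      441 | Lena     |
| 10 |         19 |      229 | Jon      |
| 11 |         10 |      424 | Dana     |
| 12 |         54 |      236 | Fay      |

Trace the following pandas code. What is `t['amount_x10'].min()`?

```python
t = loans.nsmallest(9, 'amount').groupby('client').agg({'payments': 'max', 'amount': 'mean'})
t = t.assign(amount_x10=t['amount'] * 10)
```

1680.0

take 9 rows with smallest amount:
    payments  amount client
5         94      94    Jon
6         92     120    Jon
2         85     168    Yui
3          2     182   Dana
10        19     229    Jon
12        54     236    Fay
7          1     263  Quinn
4         84     264    Jon
0         65     353    Zoe
group by client: max(payments), mean(amount):
        payments  amount
client                  
Dana           2  182.00
Fay           54  236.00
Jon           94  176.75
Quinn          1  263.00
Yui           85  168.00
Zoe           65  353.00
add column amount_x10 = t['amount'] * 10:
        payments  amount  amount_x10
client                              
Dana           2  182.00      1820.0
Fay           54  236.00      2360.0
Jon           94  176.75      1767.5
Quinn          1  263.00      2630.0
Yui           85  168.00      1680.0
Zoe           65  353.00      3530.0
Reading off the min of column 'amount_x10', we get 1680.0.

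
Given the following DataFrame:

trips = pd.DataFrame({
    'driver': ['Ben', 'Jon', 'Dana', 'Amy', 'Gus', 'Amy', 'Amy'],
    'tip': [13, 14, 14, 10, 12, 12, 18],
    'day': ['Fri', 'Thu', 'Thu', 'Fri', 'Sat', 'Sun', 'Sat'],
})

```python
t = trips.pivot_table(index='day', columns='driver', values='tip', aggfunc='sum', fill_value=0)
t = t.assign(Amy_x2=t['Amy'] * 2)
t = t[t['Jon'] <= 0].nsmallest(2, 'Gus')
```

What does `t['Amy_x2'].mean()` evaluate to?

pivot: rows=day, cols=driver, sum(tip):
driver  Amy  Ben  Dana  Gus  Jon
day                             
Fri      10   13     0    0    0
Sat      18    0     0   12    0
Sun      12    0     0    0    0
Thu       0    0    14    0   14
add column Amy_x2 = t['Amy'] * 2:
driver  Amy  Ben  Dana  Gus  Jon  Amy_x2
day                                     
Fri      10   13     0    0    0      20
Sat      18    0     0   12    0      36
Sun      12    0     0    0    0      24
Thu       0    0    14    0   14       0
filter rows where Jon <= 0:
driver  Amy  Ben  Dana  Gus  Jon  Amy_x2
day                                     
Fri      10   13     0    0    0      20
Sat      18    0     0   12    0      36
Sun      12    0     0    0    0      24
take 2 rows with smallest Gus:
driver  Amy  Ben  Dana  Gus  Jon  Amy_x2
day                                     
Fri      10   13     0    0    0      20
Sun      12    0     0    0    0      24
Finally, mean of column 'Amy_x2' = 22.0.

22.0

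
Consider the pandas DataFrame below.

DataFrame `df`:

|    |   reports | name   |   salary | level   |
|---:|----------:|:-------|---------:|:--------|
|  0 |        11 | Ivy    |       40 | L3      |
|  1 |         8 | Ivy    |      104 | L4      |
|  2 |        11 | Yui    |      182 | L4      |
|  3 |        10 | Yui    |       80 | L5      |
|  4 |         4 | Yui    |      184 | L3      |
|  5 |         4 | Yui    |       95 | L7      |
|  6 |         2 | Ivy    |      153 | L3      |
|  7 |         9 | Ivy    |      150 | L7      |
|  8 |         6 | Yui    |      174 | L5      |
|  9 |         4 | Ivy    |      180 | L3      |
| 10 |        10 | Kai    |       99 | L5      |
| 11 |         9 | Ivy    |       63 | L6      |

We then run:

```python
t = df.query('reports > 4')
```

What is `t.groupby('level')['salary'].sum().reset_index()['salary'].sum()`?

892

filter rows where reports > 4:
    reports name  salary level
0        11  Ivy      40    L3
1         8  Ivy     104    L4
2        11  Yui     182    L4
3        10  Yui      80    L5
7         9  Ivy     150    L7
8         6  Yui     174    L5
10       10  Kai      99    L5
11        9  Ivy      63    L6
group by level, sum of salary:
level
L3     40
L4    286
L5    353
L6     63
L7    150
Name: salary, dtype: int64
reset_index():
  level  salary
0    L3      40
1    L4     286
2    L5     353
3    L6      63
4    L7     150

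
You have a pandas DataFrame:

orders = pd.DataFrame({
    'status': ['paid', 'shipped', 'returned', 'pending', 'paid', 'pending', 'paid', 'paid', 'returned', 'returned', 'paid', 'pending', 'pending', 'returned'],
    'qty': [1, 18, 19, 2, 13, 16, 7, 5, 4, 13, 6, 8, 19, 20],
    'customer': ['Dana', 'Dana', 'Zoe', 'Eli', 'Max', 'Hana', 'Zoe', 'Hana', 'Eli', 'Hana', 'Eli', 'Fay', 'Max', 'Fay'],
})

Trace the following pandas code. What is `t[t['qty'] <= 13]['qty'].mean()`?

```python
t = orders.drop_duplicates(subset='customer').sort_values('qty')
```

6.0

drop duplicate customer (keep=first):
      status  qty customer
0       paid    1     Dana
2   returned   19      Zoe
3    pending    2      Eli
4       paid   13      Max
5    pending   16     Hana
11   pending    8      Fay
sort by qty:
      status  qty customer
0       paid    1     Dana
3    pending    2      Eli
11   pending    8      Fay
4       paid   13      Max
5    pending   16     Hana
2   returned   19      Zoe
filter rows where qty <= 13:
     status  qty customer
0      paid    1     Dana
3   pending    2      Eli
11  pending    8      Fay
4      paid   13      Max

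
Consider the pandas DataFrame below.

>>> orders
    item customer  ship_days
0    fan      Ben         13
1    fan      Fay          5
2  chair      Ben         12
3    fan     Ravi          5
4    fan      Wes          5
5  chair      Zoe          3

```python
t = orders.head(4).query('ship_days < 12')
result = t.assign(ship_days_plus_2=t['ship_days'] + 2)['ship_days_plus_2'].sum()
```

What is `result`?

14

take first 4 rows:
    item customer  ship_days
0    fan      Ben         13
1    fan      Fay          5
2  chair      Ben         12
3    fan     Ravi          5
filter rows where ship_days < 12:
  item customer  ship_days
1  fan      Fay          5
3  fan     Ravi          5
add column ship_days_plus_2 = t['ship_days'] + 2:
  item customer  ship_days  ship_days_plus_2
1  fan      Fay          5                 7
3  fan     Ravi          5                 7
Taking the sum of column 'ship_days_plus_2' gives 14.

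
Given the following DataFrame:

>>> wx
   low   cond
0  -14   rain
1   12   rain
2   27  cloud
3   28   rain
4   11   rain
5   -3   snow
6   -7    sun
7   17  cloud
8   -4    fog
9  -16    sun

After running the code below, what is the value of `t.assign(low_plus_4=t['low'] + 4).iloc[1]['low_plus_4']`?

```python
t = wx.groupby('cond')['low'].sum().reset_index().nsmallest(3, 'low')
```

0

group by cond, sum of low:
cond
cloud    44
fog      -4
rain     37
snow     -3
sun     -23
Name: low, dtype: int64
reset_index():
    cond  low
0  cloud   44
1    fog   -4
2   rain   37
3   snow   -3
4    sun  -23
take 3 rows with smallest low:
   cond  low
4   sun  -23
1   fog   -4
3  snow   -3
add column low_plus_4 = t['low'] + 4:
   cond  low  low_plus_4
4   sun  -23         -19
1   fog   -4           0
3  snow   -3           1
Reading off the value at position 1, column 'low_plus_4', we get 0.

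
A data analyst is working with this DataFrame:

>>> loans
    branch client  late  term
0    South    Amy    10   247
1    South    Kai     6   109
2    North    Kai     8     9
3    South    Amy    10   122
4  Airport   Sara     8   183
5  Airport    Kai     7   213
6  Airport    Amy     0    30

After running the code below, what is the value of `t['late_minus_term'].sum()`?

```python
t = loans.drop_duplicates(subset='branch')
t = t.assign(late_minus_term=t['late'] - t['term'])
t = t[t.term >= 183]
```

-412

drop duplicate branch (keep=first):
    branch client  late  term
0    South    Amy    10   247
2    North    Kai     8     9
4  Airport   Sara     8   183
add column late_minus_term = t['late'] - t['term']:
    branch client  late  term  late_minus_term
0    South    Amy    10   247             -237
2    North    Kai     8     9               -1
4  Airport   Sara     8   183             -175
filter rows where term >= 183:
    branch client  late  term  late_minus_term
0    South    Amy    10   247             -237
4  Airport   Sara     8   183             -175
Taking the sum of column 'late_minus_term' gives -412.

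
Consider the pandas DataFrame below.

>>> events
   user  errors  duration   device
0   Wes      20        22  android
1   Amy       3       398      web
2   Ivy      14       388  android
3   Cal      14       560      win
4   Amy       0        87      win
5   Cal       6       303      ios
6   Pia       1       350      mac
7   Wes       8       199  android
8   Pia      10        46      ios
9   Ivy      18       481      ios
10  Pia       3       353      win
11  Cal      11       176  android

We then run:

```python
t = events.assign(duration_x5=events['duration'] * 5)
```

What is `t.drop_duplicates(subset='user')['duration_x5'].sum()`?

add column duration_x5 = events['duration'] * 5:
   user  errors  duration   device  duration_x5
0   Wes      20        22  android          110
1   Amy       3       398      web         1990
2   Ivy      14       388  android         1940
3   Cal      14       560      win         2800
4   Amy       0        87      win          435
5   Cal       6       303      ios         1515
6   Pia       1       350      mac         1750
7   Wes       8       199  android          995
8   Pia      10        46      ios          230
9   Ivy      18       481      ios         2405
10  Pia       3       353      win         1765
11  Cal      11       176  android          880
drop duplicate user (keep=first):
  user  errors  duration   device  duration_x5
0  Wes      20        22  android          110
1  Amy       3       398      web         1990
2  Ivy      14       388  android         1940
3  Cal      14       560      win         2800
6  Pia       1       350      mac         1750
Taking the sum of column 'duration_x5' gives 8590.

8590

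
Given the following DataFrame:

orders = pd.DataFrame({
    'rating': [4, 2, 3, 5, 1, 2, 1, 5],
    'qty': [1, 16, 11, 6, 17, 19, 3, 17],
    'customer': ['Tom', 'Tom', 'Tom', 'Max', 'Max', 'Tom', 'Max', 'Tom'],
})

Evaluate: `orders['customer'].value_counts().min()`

3

value_counts of customer:
customer
Tom    5
Max    3
Name: count, dtype: int64
Reading off the min of the resulting series, we get 3.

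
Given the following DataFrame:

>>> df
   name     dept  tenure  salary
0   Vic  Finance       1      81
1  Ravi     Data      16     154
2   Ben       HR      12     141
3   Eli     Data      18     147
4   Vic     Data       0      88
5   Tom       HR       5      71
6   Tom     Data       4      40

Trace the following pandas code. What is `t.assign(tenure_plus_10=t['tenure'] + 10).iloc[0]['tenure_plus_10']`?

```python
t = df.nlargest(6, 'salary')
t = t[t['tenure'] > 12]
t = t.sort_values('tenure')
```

take 6 rows with largest salary:
   name     dept  tenure  salary
1  Ravi     Data      16     154
3   Eli     Data      18     147
2   Ben       HR      12     141
4   Vic     Data       0      88
0   Vic  Finance       1      81
5   Tom       HR       5      71
filter rows where tenure > 12:
   name  dept  tenure  salary
1  Ravi  Data      16     154
3   Eli  Data      18     147
sort by tenure:
   name  dept  tenure  salary
1  Ravi  Data      16     154
3   Eli  Data      18     147
add column tenure_plus_10 = t['tenure'] + 10:
   name  dept  tenure  salary  tenure_plus_10
1  Ravi  Data      16     154              26
3   Eli  Data      18     147              28
So iloc[0]['tenure_plus_10'] = 26.

26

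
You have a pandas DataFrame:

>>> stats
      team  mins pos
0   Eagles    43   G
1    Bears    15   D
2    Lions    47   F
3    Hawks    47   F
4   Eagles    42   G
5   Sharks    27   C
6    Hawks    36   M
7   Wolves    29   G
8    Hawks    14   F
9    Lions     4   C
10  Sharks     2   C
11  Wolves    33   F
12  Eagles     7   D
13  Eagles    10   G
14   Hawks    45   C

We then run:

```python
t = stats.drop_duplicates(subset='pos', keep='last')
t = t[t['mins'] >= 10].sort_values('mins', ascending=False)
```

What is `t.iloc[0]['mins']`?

45

drop duplicate pos (keep=last):
      team  mins pos
6    Hawks    36   M
11  Wolves    33   F
12  Eagles     7   D
13  Eagles    10   G
14   Hawks    45   C
filter rows where mins >= 10:
      team  mins pos
6    Hawks    36   M
11  Wolves    33   F
13  Eagles    10   G
14   Hawks    45   C
sort by mins descending:
      team  mins pos
14   Hawks    45   C
6    Hawks    36   M
11  Wolves    33   F
13  Eagles    10   G
Finally, value at position 0, column 'mins' = 45.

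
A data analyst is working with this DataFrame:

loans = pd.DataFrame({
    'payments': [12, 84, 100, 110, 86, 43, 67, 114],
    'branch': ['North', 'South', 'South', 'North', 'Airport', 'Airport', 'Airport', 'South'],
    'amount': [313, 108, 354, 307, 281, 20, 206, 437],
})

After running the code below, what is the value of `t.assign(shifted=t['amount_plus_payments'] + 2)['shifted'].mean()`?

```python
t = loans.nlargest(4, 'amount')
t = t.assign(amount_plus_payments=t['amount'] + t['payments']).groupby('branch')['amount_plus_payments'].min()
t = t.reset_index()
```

391.5

take 4 rows with largest amount:
   payments branch  amount
7       114  South     437
2       100  South     354
0        12  North     313
3       110  North     307
add column amount_plus_payments = t['amount'] + t['payments']:
   payments branch  amount  amount_plus_payments
7       114  South     437                   551
2       100  South     354                   454
0        12  North     313                   325
3       110  North     307                   417
group by branch, min of amount_plus_payments:
branch
North    325
South    454
Name: amount_plus_payments, dtype: int64
reset_index():
  branch  amount_plus_payments
0  North                   325
1  South                   454
add column shifted = t['amount_plus_payments'] + 2:
  branch  amount_plus_payments  shifted
0  North                   325      327
1  South                   454      456
Finally, mean of column 'shifted' = 391.5.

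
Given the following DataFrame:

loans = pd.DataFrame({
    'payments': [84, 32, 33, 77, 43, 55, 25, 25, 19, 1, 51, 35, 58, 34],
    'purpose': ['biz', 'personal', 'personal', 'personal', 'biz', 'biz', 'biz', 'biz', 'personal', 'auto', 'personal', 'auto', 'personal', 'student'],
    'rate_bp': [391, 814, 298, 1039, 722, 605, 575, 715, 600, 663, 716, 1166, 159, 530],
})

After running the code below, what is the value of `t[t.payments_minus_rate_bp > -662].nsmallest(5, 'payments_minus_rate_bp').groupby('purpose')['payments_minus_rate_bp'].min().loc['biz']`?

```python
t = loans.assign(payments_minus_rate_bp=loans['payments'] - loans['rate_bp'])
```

add column payments_minus_rate_bp = loans['payments'] - loans['rate_bp']:
    payments   purpose  rate_bp  payments_minus_rate_bp
0         84       biz      391                    -307
1         32  personal      814                    -782
2         33  personal      298                    -265
3         77  personal     1039                    -962
4         43       biz      722                    -679
5         55       biz      605                    -550
6         25       biz      575                    -550
7         25       biz      715                    -690
8         19  personal      600                    -581
9          1      auto      663                    -662
10        51  personal      716                    -665
11        35      auto     1166                   -1131
12        58  personal      159                    -101
13        34   student      530                    -496
filter rows where payments_minus_rate_bp > -662:
    payments   purpose  rate_bp  payments_minus_rate_bp
0         84       biz      391                    -307
2         33  personal      298                    -265
5         55       biz      605                    -550
6         25       biz      575                    -550
8         19  personal      600                    -581
12        58  personal      159                    -101
13        34   student      530                    -496
take 5 rows with smallest payments_minus_rate_bp:
    payments   purpose  rate_bp  payments_minus_rate_bp
8         19  personal      600                    -581
5         55       biz      605                    -550
6         25       biz      575                    -550
13        34   student      530                    -496
0         84       biz      391                    -307
group by purpose, min of payments_minus_rate_bp:
purpose
biz        -550
personal   -581
student    -496
Name: payments_minus_rate_bp, dtype: int64
Hence -550.

-550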